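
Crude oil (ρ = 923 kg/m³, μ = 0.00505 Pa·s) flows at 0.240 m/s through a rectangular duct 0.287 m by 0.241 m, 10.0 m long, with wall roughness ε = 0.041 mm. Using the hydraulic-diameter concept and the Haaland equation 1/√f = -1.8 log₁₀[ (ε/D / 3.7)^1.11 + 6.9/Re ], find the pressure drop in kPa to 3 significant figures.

Hydraulic diameter D_h = 4A/P = 4·(0.287·0.241)/(2·(0.287+0.241)) = 0.2767/1.056 = 0.262 m.
Re = ρVD_h/μ = 923·0.24·0.262/0.00505 = 1.149e+04.
ε/D_h = 4.1e-05/0.262 = 0.000156; Haaland gives 1/√f = -1.8 log₁₀[1.4e-05+0.0006] = 5.781, so f = 0.02992.
ΔP = f(L/D_h)(ρV²/2) = 0.02992·10/0.262·26.58 = 30.36 Pa.
ΔP = 0.0304 kPa.

ΔP ≈ 0.0304 kPa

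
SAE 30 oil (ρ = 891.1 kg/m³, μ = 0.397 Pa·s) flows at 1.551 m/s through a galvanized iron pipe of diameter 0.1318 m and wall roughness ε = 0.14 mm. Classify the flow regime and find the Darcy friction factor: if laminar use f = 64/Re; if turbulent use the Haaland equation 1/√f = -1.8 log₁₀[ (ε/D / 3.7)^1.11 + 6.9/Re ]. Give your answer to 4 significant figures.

f ≈ 0.1395

Re = ρVD/μ = 891.1·1.551·0.1318/0.397 = 458.8.
Re < 2300 → laminar, so f = 64/Re = 0.1395 (roughness is irrelevant in laminar flow).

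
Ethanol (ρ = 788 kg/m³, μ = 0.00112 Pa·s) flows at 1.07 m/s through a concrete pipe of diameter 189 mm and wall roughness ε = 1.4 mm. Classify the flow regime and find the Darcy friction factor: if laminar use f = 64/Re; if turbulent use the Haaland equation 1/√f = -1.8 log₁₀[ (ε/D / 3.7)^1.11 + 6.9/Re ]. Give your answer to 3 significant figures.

Re = ρVD/μ = 788·1.07·0.189/0.00112 = 1.423e+05.
Re > 4000 → turbulent. ε/D = 0.0014/0.189 = 0.00741; Haaland: 1/√f = -1.8 log₁₀[0.00101 + 4.85e-05] = 5.355, so f = 0.03487.

f ≈ 0.0349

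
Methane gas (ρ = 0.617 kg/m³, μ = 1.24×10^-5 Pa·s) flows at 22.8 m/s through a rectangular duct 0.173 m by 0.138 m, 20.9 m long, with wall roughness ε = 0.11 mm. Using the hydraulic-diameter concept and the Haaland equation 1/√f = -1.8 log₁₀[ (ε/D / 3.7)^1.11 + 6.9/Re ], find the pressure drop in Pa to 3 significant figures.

ΔP ≈ 434 Pa

Hydraulic diameter D_h = 4A/P = 4·(0.173·0.138)/(2·(0.173+0.138)) = 0.0955/0.622 = 0.1535 m.
Re = ρVD_h/μ = 0.617·22.8·0.1535/1.24e-05 = 1.742e+05.
ε/D_h = 0.00011/0.1535 = 0.000716; Haaland gives 1/√f = -1.8 log₁₀[7.56e-05+3.96e-05] = 7.089, so f = 0.0199.
ΔP = f(L/D_h)(ρV²/2) = 0.0199·20.9/0.1535·160.4 = 434.4 Pa.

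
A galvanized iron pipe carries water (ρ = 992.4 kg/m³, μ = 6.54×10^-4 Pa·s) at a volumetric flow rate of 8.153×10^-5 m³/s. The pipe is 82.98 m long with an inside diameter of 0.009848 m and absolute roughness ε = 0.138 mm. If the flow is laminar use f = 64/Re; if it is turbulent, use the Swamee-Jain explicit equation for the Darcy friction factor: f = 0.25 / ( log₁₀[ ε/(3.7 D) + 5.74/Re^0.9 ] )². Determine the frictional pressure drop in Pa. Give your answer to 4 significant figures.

ΔP ≈ 221500 Pa

Cross-sectional area A = πD²/4 = π(0.009848)²/4 = 7.617e-05 m²; mean velocity V = Q/A = 8.153e-05/7.617e-05 = 1.07 m/s.
Reynolds number Re = ρVD/μ = 992.4 · 1.07 · 0.009848 / 0.000654 = 1.6e+04.
Re > 4000 → turbulent. Relative roughness ε/D = 0.000138/0.009848 = 0.014. Swamee-Jain: f = 0.25/(log₁₀[0.014/3.7 + 5.74/1.6e+04^0.9])² = 0.25/(log₁₀[0.00379 + 0.000945])² = 0.25/(-2.325)² = 0.04625.
Darcy-Weisbach: ΔP = f(L/D)(ρV²/2) = 0.04625·(82.98/0.009848)·(992.4·1.07²/2) = 0.04625·8426·568.5 = 2.215e+05 Pa.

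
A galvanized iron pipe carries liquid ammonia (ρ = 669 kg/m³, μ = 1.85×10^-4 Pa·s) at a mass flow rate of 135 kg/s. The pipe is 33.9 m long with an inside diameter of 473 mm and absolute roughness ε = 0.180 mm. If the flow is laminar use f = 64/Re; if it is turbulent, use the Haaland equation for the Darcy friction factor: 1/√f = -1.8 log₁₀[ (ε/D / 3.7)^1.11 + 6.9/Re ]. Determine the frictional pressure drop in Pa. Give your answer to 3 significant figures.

A = πD²/4 = π(0.473)²/4 = 0.1757 m²; mean velocity V = ṁ/(ρA) = 135/(669 · 0.1757) = 1.148 m/s.
Reynolds number Re = ρVD/μ = 669 · 1.148 · 0.473 / 0.000185 = 1.964e+06.
Re > 4000 → turbulent. Relative roughness ε/D = 0.00018/0.473 = 0.000381. Haaland: 1/√f = -1.8 log₁₀[(0.000381/3.7)^1.11 + 6.9/1.964e+06] = -1.8 log₁₀[3.75e-05 + 3.51e-06] = 7.898, so f = 0.01603.
Darcy-Weisbach: ΔP = f(L/D)(ρV²/2) = 0.01603·(33.9/0.473)·(669·1.148²/2) = 0.01603·71.67·441.2 = 506.9 Pa.

ΔP ≈ 507 Pa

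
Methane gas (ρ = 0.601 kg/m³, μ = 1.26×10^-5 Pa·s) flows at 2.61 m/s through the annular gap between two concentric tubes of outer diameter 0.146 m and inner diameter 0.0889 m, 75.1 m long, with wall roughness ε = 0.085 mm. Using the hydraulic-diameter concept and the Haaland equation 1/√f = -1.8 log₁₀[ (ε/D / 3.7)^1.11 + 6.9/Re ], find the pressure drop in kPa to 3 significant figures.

Hydraulic diameter D_h = 4A/P = D_o - D_i = 0.146 - 0.0889 = 0.0571 m.
Re = ρVD_h/μ = 0.601·2.61·0.0571/1.26e-05 = 7109.
ε/D_h = 8.5e-05/0.0571 = 0.00149; Haaland gives 1/√f = -1.8 log₁₀[0.00017+0.000971] = 5.297, so f = 0.03564.
ΔP = f(L/D_h)(ρV²/2) = 0.03564·75.1/0.0571·2.047 = 95.96 Pa.
ΔP = 0.0960 kPa.

ΔP ≈ 0.0960 kPa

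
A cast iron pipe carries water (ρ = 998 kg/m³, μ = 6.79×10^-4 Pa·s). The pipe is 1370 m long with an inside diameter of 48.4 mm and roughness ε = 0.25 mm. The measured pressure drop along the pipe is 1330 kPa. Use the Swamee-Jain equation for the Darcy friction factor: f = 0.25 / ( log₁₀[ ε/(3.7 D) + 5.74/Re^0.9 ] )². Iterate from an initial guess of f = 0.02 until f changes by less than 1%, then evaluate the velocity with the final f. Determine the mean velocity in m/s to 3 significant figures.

V ≈ 1.72 m/s

Rearranging Darcy-Weisbach: V = √(2·ΔP·D/(f·L·ρ)). With ε/D = 0.00025/0.0484 = 0.00517, iterate starting from f = 0.02:
  f = 0.02 → V = √(2·1.33e+06·0.0484/(0.02·1370·998)) = 2.17 m/s; Re = ρVD/μ = 1.544e+05; f → 0.03147
  f = 0.03147 → V = 1.73 m/s; Re = 1.231e+05; f → 0.03165
Converged (Δf/f < 1%). With the final f = 0.03165: V = √(2·1.33e+06·0.0484/(0.03165·1370·998)) = 1.725 m/s.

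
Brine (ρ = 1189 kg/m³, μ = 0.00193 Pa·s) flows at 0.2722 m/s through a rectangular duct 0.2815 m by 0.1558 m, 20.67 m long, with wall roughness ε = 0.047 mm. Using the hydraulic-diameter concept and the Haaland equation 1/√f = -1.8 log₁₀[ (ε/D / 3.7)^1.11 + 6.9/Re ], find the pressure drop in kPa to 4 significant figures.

ΔP ≈ 0.1055 kPa

Hydraulic diameter D_h = 4A/P = 4·(0.2815·0.1558)/(2·(0.2815+0.1558)) = 0.1754/0.8746 = 0.2006 m.
Re = ρVD_h/μ = 1189·0.2722·0.2006/0.00193 = 3.364e+04.
ε/D_h = 4.7e-05/0.2006 = 0.000234; Haaland gives 1/√f = -1.8 log₁₀[2.19e-05+0.000205] = 6.559, so f = 0.02324.
ΔP = f(L/D_h)(ρV²/2) = 0.02324·20.67/0.2006·44.05 = 105.5 Pa.
ΔP = 0.1055 kPa.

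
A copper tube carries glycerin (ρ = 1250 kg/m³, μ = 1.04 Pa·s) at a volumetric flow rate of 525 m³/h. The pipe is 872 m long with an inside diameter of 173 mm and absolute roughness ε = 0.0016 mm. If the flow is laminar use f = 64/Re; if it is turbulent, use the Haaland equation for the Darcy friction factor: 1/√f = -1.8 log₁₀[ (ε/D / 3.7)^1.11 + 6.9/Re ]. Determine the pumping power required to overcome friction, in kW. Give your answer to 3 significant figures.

Q = 525 m³/h = 525/3600 = 0.1458 m³/s.
Cross-sectional area A = πD²/4 = π(0.173)²/4 = 0.02351 m²; mean velocity V = Q/A = 0.1458/0.02351 = 6.204 m/s.
Reynolds number Re = ρVD/μ = 1250 · 6.204 · 0.173 / 1.04 = 1290.
Re < 2300 → laminar flow, so f = 64/Re = 64/1290 = 0.04961 (the turbulent correlation is not needed).
Darcy-Weisbach: ΔP = f(L/D)(ρV²/2) = 0.04961·(872/0.173)·(1250·6.204²/2) = 0.04961·5040·2.406e+04 = 6.016e+06 Pa.
Pumping power P = QΔP = 0.1458·6.016e+06 = 877300 W = 877 kW.

P ≈ 877 kW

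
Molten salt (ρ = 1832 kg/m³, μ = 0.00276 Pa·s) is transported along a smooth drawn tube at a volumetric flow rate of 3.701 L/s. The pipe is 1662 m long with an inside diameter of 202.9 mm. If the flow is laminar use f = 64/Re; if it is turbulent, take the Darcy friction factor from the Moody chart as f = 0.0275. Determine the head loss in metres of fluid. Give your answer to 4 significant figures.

Q = 3.701 L/s = 3.701/1000 = 0.003701 m³/s.
Cross-sectional area A = πD²/4 = π(0.2029)²/4 = 0.03233 m²; mean velocity V = Q/A = 0.003701/0.03233 = 0.1145 m/s.
Reynolds number Re = ρVD/μ = 1832 · 0.1145 · 0.2029 / 0.00276 = 1.542e+04.
Re > 4000 → turbulent; use the Moody-chart value f = 0.0275.
Darcy-Weisbach: ΔP = f(L/D)(ρV²/2) = 0.0275·(1662/0.2029)·(1832·0.1145²/2) = 0.0275·8191·12 = 2703 Pa.
Head loss h_f = ΔP/(ρg) = 2703/(1832·9.81) = 0.1504 m.

h_f ≈ 0.1504 m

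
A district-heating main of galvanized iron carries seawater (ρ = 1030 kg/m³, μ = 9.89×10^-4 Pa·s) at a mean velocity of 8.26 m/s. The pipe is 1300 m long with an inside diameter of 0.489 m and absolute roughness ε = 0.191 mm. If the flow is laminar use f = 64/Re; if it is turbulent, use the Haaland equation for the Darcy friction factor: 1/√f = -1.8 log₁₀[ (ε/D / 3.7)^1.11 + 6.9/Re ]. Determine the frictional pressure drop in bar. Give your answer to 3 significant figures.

Reynolds number Re = ρVD/μ = 1030 · 8.26 · 0.489 / 0.000989 = 4.207e+06.
Re > 4000 → turbulent. Relative roughness ε/D = 0.000191/0.489 = 0.000391. Haaland: 1/√f = -1.8 log₁₀[(0.000391/3.7)^1.11 + 6.9/4.207e+06] = -1.8 log₁₀[3.86e-05 + 1.64e-06] = 7.912, so f = 0.01597.
Darcy-Weisbach: ΔP = f(L/D)(ρV²/2) = 0.01597·(1300/0.489)·(1030·8.26²/2) = 0.01597·2658·3.514e+04 = 1.492e+06 Pa.
ΔP = 1.492e+06 Pa = 14.9 bar.

ΔP ≈ 14.9 bar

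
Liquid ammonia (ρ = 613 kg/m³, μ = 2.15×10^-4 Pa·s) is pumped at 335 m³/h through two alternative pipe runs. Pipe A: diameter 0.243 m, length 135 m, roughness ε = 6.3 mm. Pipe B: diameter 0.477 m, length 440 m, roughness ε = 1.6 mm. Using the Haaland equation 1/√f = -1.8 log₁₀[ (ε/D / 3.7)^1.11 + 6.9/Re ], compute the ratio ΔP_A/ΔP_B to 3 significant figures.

Pipe A: V = Q/A = 0.09306/0.04638 = 2.007 m/s; Re = 1.39e+06; ε/D = 0.0259; Haaland → f = 0.05399; ΔP_A = f(L/D)(ρV²/2) = 3.701e+04 Pa.
Pipe B: V = Q/A = 0.09306/0.1787 = 0.5207 m/s; Re = 7.082e+05; ε/D = 0.00335; Haaland → f = 0.02722; ΔP_B = f(L/D)(ρV²/2) = 2087 Pa.
ΔP_A/ΔP_B = 3.701e+04/2087 = 17.7.

ΔP_A/ΔP_B ≈ 17.7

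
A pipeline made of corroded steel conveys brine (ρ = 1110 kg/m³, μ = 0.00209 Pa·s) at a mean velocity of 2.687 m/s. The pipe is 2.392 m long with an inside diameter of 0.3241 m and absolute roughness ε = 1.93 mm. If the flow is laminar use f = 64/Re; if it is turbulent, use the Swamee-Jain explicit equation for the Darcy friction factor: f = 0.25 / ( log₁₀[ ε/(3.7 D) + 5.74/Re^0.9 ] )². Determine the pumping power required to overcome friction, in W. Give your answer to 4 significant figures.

P ≈ 211.9 W

Reynolds number Re = ρVD/μ = 1110 · 2.687 · 0.3241 / 0.00209 = 4.625e+05.
Re > 4000 → turbulent. Relative roughness ε/D = 0.00193/0.3241 = 0.00595. Swamee-Jain: f = 0.25/(log₁₀[0.00595/3.7 + 5.74/4.625e+05^0.9])² = 0.25/(log₁₀[0.00161 + 4.57e-05])² = 0.25/(-2.781)² = 0.03232.
Darcy-Weisbach: ΔP = f(L/D)(ρV²/2) = 0.03232·(2.392/0.3241)·(1110·2.687²/2) = 0.03232·7.38·4007 = 955.9 Pa.
Q = V·A = 2.687·0.0825 = 0.2217 m³/s.
Pumping power P = QΔP = 0.2217·955.9 = 211.89 W = 211.9 W.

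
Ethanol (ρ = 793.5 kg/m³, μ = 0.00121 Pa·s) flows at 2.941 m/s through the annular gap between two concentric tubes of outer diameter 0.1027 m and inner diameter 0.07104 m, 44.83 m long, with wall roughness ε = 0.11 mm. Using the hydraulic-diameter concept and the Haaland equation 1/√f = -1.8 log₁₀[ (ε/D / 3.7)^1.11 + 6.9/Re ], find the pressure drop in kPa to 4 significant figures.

Hydraulic diameter D_h = 4A/P = D_o - D_i = 0.1027 - 0.07104 = 0.03166 m.
Re = ρVD_h/μ = 793.5·2.941·0.03166/0.00121 = 6.106e+04.
ε/D_h = 0.00011/0.03166 = 0.00347; Haaland gives 1/√f = -1.8 log₁₀[0.000436+0.000113] = 5.868, so f = 0.02904.
ΔP = f(L/D_h)(ρV²/2) = 0.02904·44.83/0.03166·3432 = 1.411e+05 Pa.
ΔP = 141.1 kPa.

ΔP ≈ 141.1 kPa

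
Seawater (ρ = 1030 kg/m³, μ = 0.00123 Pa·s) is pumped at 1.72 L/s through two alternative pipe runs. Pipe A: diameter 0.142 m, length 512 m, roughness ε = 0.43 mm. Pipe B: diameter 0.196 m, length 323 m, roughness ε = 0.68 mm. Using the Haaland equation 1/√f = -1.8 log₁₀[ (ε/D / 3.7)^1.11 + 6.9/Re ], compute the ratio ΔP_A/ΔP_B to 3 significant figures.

Pipe A: V = Q/A = 0.00172/0.01584 = 0.1086 m/s; Re = 1.291e+04; ε/D = 0.00303; Haaland → f = 0.03336; ΔP_A = f(L/D)(ρV²/2) = 730.8 Pa.
Pipe B: V = Q/A = 0.00172/0.03017 = 0.05701 m/s; Re = 9357; ε/D = 0.00347; Haaland → f = 0.03593; ΔP_B = f(L/D)(ρV²/2) = 99.11 Pa.
ΔP_A/ΔP_B = 730.8/99.11 = 7.37.

ΔP_A/ΔP_B ≈ 7.37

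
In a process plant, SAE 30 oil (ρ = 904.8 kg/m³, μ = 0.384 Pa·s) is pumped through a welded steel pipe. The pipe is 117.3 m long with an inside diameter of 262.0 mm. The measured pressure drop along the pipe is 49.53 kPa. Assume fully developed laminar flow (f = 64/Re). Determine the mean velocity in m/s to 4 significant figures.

V ≈ 2.359 m/s

For laminar flow, f = 64/Re with Re = ρVD/μ, so Darcy-Weisbach reduces to ΔP = 32μLV/D². Solving for V: V = ΔP·D²/(32μL) = 4.953e+04·(0.262)²/(32·0.384·117.3) = 2.359 m/s.
Check: Re = ρVD/μ = 904.8·2.359·0.262/0.384 = 1456 < 2300, so the laminar assumption holds.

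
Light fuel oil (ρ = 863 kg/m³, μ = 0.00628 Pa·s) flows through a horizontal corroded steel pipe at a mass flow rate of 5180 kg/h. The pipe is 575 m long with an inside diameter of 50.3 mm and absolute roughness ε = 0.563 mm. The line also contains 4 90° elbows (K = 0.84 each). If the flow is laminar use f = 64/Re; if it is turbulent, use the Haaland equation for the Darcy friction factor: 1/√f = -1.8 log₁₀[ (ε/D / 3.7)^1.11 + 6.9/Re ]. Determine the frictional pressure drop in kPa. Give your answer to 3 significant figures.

ΔP ≈ 165 kPa

ṁ = 5180 kg/h = 5180/3600 = 1.439 kg/s.
A = πD²/4 = π(0.0503)²/4 = 0.001987 m²; mean velocity V = ṁ/(ρA) = 1.439/(863 · 0.001987) = 0.8391 m/s.
Reynolds number Re = ρVD/μ = 863 · 0.8391 · 0.0503 / 0.00628 = 5800.
Re > 4000 → turbulent. Relative roughness ε/D = 0.000563/0.0503 = 0.0112. Haaland: 1/√f = -1.8 log₁₀[(0.0112/3.7)^1.11 + 6.9/5800] = -1.8 log₁₀[0.0016 + 0.00119] = 4.599, so f = 0.04729.
Total minor-loss coefficient ΣK = 4·0.84 = 3.36.
ΔP = [f·L/D + ΣK]·(ρV²/2) = [0.04729·575/0.0503 + 3.36]·(863·0.8391²/2) = [540.6 + 3.36]·303.8 = 1.652e+05 Pa.
ΔP = 1.652e+05 Pa = 165 kPa.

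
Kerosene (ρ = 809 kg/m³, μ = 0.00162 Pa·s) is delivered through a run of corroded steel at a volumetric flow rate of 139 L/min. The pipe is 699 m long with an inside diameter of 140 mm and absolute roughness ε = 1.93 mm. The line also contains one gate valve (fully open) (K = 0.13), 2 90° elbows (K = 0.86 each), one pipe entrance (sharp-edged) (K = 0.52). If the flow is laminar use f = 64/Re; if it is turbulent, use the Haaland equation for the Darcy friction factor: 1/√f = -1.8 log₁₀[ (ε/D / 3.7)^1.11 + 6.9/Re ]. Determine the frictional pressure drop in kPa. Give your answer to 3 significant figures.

Q = 139 L/min = 139/60000 = 0.002317 m³/s.
Cross-sectional area A = πD²/4 = π(0.14)²/4 = 0.01539 m²; mean velocity V = Q/A = 0.002317/0.01539 = 0.1505 m/s.
Reynolds number Re = ρVD/μ = 809 · 0.1505 · 0.14 / 0.00162 = 1.052e+04.
Re > 4000 → turbulent. Relative roughness ε/D = 0.00193/0.14 = 0.0138. Haaland: 1/√f = -1.8 log₁₀[(0.0138/3.7)^1.11 + 6.9/1.052e+04] = -1.8 log₁₀[0.00201 + 0.000656] = 4.632, so f = 0.0466.
Total minor-loss coefficient ΣK = 1·0.13 + 2·0.86 + 1·0.52 = 2.37.
ΔP = [f·L/D + ΣK]·(ρV²/2) = [0.0466·699/0.14 + 2.37]·(809·0.1505²/2) = [232.7 + 2.37]·9.161 = 2153 Pa.
ΔP = 2153 Pa = 2.15 kPa.

ΔP ≈ 2.15 kPa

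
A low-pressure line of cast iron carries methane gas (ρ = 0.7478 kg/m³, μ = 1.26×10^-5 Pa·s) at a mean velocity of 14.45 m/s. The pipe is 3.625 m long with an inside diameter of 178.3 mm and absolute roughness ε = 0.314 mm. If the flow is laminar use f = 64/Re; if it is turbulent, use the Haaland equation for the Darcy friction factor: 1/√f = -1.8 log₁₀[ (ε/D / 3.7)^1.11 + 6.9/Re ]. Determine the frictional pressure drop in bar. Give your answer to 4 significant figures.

Reynolds number Re = ρVD/μ = 0.7478 · 14.45 · 0.1783 / 1.26e-05 = 1.529e+05.
Re > 4000 → turbulent. Relative roughness ε/D = 0.000314/0.1783 = 0.00176. Haaland: 1/√f = -1.8 log₁₀[(0.00176/3.7)^1.11 + 6.9/1.529e+05] = -1.8 log₁₀[0.000205 + 4.51e-05] = 6.483, so f = 0.02379.
Darcy-Weisbach: ΔP = f(L/D)(ρV²/2) = 0.02379·(3.625/0.1783)·(0.7478·14.45²/2) = 0.02379·20.33·78.07 = 37.77 Pa.
ΔP = 37.77 Pa = 3.777×10^-4 bar.

ΔP ≈ 3.777×10^-4 bar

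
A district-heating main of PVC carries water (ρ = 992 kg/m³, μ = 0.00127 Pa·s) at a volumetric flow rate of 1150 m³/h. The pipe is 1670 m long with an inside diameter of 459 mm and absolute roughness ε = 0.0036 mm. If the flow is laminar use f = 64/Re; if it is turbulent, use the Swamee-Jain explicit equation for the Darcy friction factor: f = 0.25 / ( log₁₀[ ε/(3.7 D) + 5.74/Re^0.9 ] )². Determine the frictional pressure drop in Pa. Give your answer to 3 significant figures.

Q = 1150 m³/h = 1150/3600 = 0.3194 m³/s.
Cross-sectional area A = πD²/4 = π(0.459)²/4 = 0.1655 m²; mean velocity V = Q/A = 0.3194/0.1655 = 1.931 m/s.
Reynolds number Re = ρVD/μ = 992 · 1.931 · 0.459 / 0.00127 = 6.922e+05.
Re > 4000 → turbulent. Relative roughness ε/D = 3.6e-06/0.459 = 7.84e-06. Swamee-Jain: f = 0.25/(log₁₀[7.84e-06/3.7 + 5.74/6.922e+05^0.9])² = 0.25/(log₁₀[2.12e-06 + 3.18e-05])² = 0.25/(-4.469)² = 0.01252.
Darcy-Weisbach: ΔP = f(L/D)(ρV²/2) = 0.01252·(1670/0.459)·(992·1.931²/2) = 0.01252·3638·1849 = 8.418e+04 Pa.

ΔP ≈ 84200 Pa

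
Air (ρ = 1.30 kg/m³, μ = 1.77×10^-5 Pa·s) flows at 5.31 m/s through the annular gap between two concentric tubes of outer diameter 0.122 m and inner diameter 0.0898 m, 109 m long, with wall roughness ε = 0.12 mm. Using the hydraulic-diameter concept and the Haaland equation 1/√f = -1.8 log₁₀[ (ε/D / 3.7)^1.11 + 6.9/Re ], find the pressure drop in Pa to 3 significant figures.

ΔP ≈ 2140 Pa

Hydraulic diameter D_h = 4A/P = D_o - D_i = 0.122 - 0.0898 = 0.0322 m.
Re = ρVD_h/μ = 1.3·5.31·0.0322/1.77e-05 = 1.256e+04.
ε/D_h = 0.00012/0.0322 = 0.00373; Haaland gives 1/√f = -1.8 log₁₀[0.000471+0.000549] = 5.384, so f = 0.0345.
ΔP = f(L/D_h)(ρV²/2) = 0.0345·109/0.0322·18.33 = 2140 Pa.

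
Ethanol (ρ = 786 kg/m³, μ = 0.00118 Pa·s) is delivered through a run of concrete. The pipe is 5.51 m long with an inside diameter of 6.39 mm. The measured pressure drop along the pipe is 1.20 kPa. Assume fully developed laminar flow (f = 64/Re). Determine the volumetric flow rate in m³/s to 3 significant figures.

Q ≈ 7.55×10^-6 m³/s

For laminar flow, f = 64/Re with Re = ρVD/μ, so Darcy-Weisbach reduces to ΔP = 32μLV/D². Solving for V: V = ΔP·D²/(32μL) = 1200·(0.00639)²/(32·0.00118·5.51) = 0.2355 m/s.
Check: Re = ρVD/μ = 786·0.2355·0.00639/0.00118 = 1002 < 2300, so the laminar assumption holds.
Q = V·A = 0.2355·(π/4·0.00639²) = 7.553e-06 m³/s = 7.55×10^-6 m³/s.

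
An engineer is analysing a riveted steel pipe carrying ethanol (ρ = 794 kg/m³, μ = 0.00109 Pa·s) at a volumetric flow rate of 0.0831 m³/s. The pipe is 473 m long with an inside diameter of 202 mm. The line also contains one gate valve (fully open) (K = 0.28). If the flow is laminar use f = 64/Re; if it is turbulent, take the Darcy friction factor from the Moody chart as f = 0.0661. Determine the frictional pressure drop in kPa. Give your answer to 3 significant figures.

Cross-sectional area A = πD²/4 = π(0.202)²/4 = 0.03205 m²; mean velocity V = Q/A = 0.0831/0.03205 = 2.593 m/s.
Reynolds number Re = ρVD/μ = 794 · 2.593 · 0.202 / 0.00109 = 3.816e+05.
Re > 4000 → turbulent; use the Moody-chart value f = 0.0661.
Total minor-loss coefficient ΣK = 1·0.28 = 0.28.
ΔP = [f·L/D + ΣK]·(ρV²/2) = [0.0661·473/0.202 + 0.28]·(794·2.593²/2) = [154.8 + 0.28]·2669 = 4.139e+05 Pa.
ΔP = 4.139e+05 Pa = 414 kPa.

ΔP ≈ 414 kPa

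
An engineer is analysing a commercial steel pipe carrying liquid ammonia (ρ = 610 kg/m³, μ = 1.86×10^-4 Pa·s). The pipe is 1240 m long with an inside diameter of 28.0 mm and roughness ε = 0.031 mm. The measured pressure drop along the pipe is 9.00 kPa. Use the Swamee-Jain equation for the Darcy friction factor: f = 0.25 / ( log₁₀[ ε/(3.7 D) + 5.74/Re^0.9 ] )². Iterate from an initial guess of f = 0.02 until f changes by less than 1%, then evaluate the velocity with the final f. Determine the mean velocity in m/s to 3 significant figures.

V ≈ 0.147 m/s

Rearranging Darcy-Weisbach: V = √(2·ΔP·D/(f·L·ρ)). With ε/D = 3.1e-05/0.028 = 0.00111, iterate starting from f = 0.02:
  f = 0.02 → V = √(2·9000·0.028/(0.02·1240·610)) = 0.1825 m/s; Re = ρVD/μ = 1.676e+04; f → 0.02934
  f = 0.02934 → V = 0.1507 m/s; Re = 1.384e+04; f → 0.03053
  f = 0.03053 → V = 0.1477 m/s; Re = 1.357e+04; f → 0.03066
Converged (Δf/f < 1%). With the final f = 0.03066: V = √(2·9000·0.028/(0.03066·1240·610)) = 0.1474 m/s.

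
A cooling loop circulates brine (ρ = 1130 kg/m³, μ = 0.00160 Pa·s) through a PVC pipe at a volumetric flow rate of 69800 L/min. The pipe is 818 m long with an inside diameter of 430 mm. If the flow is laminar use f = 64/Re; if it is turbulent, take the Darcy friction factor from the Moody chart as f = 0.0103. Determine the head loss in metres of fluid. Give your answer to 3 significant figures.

h_f ≈ 64.1 m

Q = 69800 L/min = 69800/60000 = 1.163 m³/s.
Cross-sectional area A = πD²/4 = π(0.43)²/4 = 0.1452 m²; mean velocity V = Q/A = 1.163/0.1452 = 8.011 m/s.
Reynolds number Re = ρVD/μ = 1130 · 8.011 · 0.43 / 0.0016 = 2.433e+06.
Re > 4000 → turbulent; use the Moody-chart value f = 0.0103.
Darcy-Weisbach: ΔP = f(L/D)(ρV²/2) = 0.0103·(818/0.43)·(1130·8.011²/2) = 0.0103·1902·3.626e+04 = 7.104e+05 Pa.
Head loss h_f = ΔP/(ρg) = 7.104e+05/(1130·9.81) = 64.1 m.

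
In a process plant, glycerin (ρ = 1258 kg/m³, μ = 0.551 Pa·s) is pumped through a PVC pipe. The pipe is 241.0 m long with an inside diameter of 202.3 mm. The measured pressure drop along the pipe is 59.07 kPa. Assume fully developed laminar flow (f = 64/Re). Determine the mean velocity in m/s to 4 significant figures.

V ≈ 0.5689 m/s

For laminar flow, f = 64/Re with Re = ρVD/μ, so Darcy-Weisbach reduces to ΔP = 32μLV/D². Solving for V: V = ΔP·D²/(32μL) = 5.907e+04·(0.2023)²/(32·0.551·241) = 0.5689 m/s.
Check: Re = ρVD/μ = 1258·0.5689·0.2023/0.551 = 262.8 < 2300, so the laminar assumption holds.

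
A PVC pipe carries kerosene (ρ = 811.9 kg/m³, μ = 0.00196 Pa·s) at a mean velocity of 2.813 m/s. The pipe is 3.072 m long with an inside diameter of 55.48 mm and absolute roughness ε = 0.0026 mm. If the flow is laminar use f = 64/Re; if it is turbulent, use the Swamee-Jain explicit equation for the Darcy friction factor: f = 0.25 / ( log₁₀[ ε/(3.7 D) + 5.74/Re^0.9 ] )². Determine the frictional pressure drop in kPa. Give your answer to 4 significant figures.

Reynolds number Re = ρVD/μ = 811.9 · 2.813 · 0.05548 / 0.00196 = 6.465e+04.
Re > 4000 → turbulent. Relative roughness ε/D = 2.6e-06/0.05548 = 4.69e-05. Swamee-Jain: f = 0.25/(log₁₀[4.69e-05/3.7 + 5.74/6.465e+04^0.9])² = 0.25/(log₁₀[1.27e-05 + 0.000269])² = 0.25/(-3.551)² = 0.01983.
Darcy-Weisbach: ΔP = f(L/D)(ρV²/2) = 0.01983·(3.072/0.05548)·(811.9·2.813²/2) = 0.01983·55.37·3212 = 3527 Pa.
ΔP = 3527 Pa = 3.527 kPa.

ΔP ≈ 3.527 kPa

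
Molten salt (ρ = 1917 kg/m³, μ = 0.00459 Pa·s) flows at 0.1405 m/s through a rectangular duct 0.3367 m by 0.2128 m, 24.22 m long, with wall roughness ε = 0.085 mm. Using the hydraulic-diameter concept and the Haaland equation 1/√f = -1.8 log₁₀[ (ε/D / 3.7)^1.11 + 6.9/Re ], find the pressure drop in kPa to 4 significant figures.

ΔP ≈ 0.04931 kPa

Hydraulic diameter D_h = 4A/P = 4·(0.3367·0.2128)/(2·(0.3367+0.2128)) = 0.2866/1.099 = 0.2608 m.
Re = ρVD_h/μ = 1917·0.1405·0.2608/0.00459 = 1.53e+04.
ε/D_h = 8.5e-05/0.2608 = 0.000326; Haaland gives 1/√f = -1.8 log₁₀[3.15e-05+0.000451] = 5.97, so f = 0.02806.
ΔP = f(L/D_h)(ρV²/2) = 0.02806·24.22/0.2608·18.92 = 49.31 Pa.
ΔP = 0.04931 kPa.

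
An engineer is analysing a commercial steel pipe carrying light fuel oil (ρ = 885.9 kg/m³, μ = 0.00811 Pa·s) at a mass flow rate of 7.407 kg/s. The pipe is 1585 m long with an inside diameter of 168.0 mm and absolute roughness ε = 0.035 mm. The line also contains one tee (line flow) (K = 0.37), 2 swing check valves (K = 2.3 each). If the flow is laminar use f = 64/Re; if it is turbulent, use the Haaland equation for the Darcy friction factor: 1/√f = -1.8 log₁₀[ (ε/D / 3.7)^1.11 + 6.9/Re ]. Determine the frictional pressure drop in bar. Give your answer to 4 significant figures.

ΔP ≈ 0.2080 bar

A = πD²/4 = π(0.168)²/4 = 0.02217 m²; mean velocity V = ṁ/(ρA) = 7.407/(885.9 · 0.02217) = 0.3772 m/s.
Reynolds number Re = ρVD/μ = 885.9 · 0.3772 · 0.168 / 0.00811 = 6922.
Re > 4000 → turbulent. Relative roughness ε/D = 3.5e-05/0.168 = 0.000208. Haaland: 1/√f = -1.8 log₁₀[(0.000208/3.7)^1.11 + 6.9/6922] = -1.8 log₁₀[1.92e-05 + 0.000997] = 5.388, so f = 0.03445.
Total minor-loss coefficient ΣK = 1·0.37 + 2·2.3 = 4.97.
ΔP = [f·L/D + ΣK]·(ρV²/2) = [0.03445·1585/0.168 + 4.97]·(885.9·0.3772²/2) = [325 + 4.97]·63.02 = 2.08e+04 Pa.
ΔP = 2.08e+04 Pa = 0.2080 bar.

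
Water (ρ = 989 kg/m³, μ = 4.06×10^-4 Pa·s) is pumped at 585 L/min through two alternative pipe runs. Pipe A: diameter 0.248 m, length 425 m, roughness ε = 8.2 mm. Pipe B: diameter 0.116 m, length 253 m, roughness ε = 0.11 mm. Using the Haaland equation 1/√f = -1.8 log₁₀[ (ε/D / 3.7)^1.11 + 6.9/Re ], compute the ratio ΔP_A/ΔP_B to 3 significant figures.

Pipe A: V = Q/A = 0.00975/0.04831 = 0.2018 m/s; Re = 1.219e+05; ε/D = 0.0331; Haaland → f = 0.05992; ΔP_A = f(L/D)(ρV²/2) = 2069 Pa.
Pipe B: V = Q/A = 0.00975/0.01057 = 0.9226 m/s; Re = 2.607e+05; ε/D = 0.000948; Haaland → f = 0.02043; ΔP_B = f(L/D)(ρV²/2) = 1.875e+04 Pa.
ΔP_A/ΔP_B = 2069/1.875e+04 = 0.110.

ΔP_A/ΔP_B ≈ 0.110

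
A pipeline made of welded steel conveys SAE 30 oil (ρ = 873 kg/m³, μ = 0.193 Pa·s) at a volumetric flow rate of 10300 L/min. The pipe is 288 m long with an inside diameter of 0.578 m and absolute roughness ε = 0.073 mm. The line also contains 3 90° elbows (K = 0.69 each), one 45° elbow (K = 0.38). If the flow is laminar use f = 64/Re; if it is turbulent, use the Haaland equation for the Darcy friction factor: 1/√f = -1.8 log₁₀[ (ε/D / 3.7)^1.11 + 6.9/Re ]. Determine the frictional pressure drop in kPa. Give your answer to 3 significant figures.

Q = 10300 L/min = 10300/60000 = 0.1717 m³/s.
Cross-sectional area A = πD²/4 = π(0.578)²/4 = 0.2624 m²; mean velocity V = Q/A = 0.1717/0.2624 = 0.6542 m/s.
Reynolds number Re = ρVD/μ = 873 · 0.6542 · 0.578 / 0.193 = 1711.
Re < 2300 → laminar flow, so f = 64/Re = 64/1711 = 0.03742 (the turbulent correlation is not needed).
Total minor-loss coefficient ΣK = 3·0.69 + 1·0.38 = 2.45.
ΔP = [f·L/D + ΣK]·(ρV²/2) = [0.03742·288/0.578 + 2.45]·(873·0.6542²/2) = [18.64 + 2.45]·186.8 = 3941 Pa.
ΔP = 3941 Pa = 3.94 kPa.

ΔP ≈ 3.94 kPa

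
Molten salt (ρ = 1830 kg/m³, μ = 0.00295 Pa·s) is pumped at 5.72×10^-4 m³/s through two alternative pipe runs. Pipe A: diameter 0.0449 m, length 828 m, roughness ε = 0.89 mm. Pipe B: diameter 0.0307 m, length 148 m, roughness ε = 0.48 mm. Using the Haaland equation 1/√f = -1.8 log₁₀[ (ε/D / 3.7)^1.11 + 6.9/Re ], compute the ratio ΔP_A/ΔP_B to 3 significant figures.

Pipe A: V = Q/A = 0.000572/0.001583 = 0.3613 m/s; Re = 1.006e+04; ε/D = 0.0198; Haaland → f = 0.05219; ΔP_A = f(L/D)(ρV²/2) = 1.149e+05 Pa.
Pipe B: V = Q/A = 0.000572/0.0007402 = 0.7727 m/s; Re = 1.472e+04; ε/D = 0.0156; Haaland → f = 0.04727; ΔP_B = f(L/D)(ρV²/2) = 1.245e+05 Pa.
ΔP_A/ΔP_B = 1.149e+05/1.245e+05 = 0.923.

ΔP_A/ΔP_B ≈ 0.923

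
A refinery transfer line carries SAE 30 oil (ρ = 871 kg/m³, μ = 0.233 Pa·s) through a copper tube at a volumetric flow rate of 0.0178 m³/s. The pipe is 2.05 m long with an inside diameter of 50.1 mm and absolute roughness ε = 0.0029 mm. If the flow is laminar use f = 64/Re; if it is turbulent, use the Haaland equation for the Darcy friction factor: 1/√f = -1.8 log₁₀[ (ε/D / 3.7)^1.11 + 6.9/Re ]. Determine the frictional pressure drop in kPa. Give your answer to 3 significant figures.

Cross-sectional area A = πD²/4 = π(0.0501)²/4 = 0.001971 m²; mean velocity V = Q/A = 0.0178/0.001971 = 9.029 m/s.
Reynolds number Re = ρVD/μ = 871 · 9.029 · 0.0501 / 0.233 = 1691.
Re < 2300 → laminar flow, so f = 64/Re = 64/1691 = 0.03785 (the turbulent correlation is not needed).
Darcy-Weisbach: ΔP = f(L/D)(ρV²/2) = 0.03785·(2.05/0.0501)·(871·9.029²/2) = 0.03785·40.92·3.551e+04 = 5.498e+04 Pa.
ΔP = 5.498e+04 Pa = 55.0 kPa.

ΔP ≈ 55.0 kPa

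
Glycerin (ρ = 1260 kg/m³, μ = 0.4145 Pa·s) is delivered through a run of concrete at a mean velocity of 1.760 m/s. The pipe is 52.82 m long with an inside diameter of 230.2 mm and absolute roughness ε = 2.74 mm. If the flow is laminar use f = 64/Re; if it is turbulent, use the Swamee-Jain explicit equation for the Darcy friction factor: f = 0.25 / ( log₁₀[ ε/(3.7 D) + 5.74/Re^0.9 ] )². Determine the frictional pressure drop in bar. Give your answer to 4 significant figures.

Reynolds number Re = ρVD/μ = 1260 · 1.76 · 0.2302 / 0.414 = 1232.
Re < 2300 → laminar flow, so f = 64/Re = 64/1232 = 0.05197 (the turbulent correlation is not needed).
Darcy-Weisbach: ΔP = f(L/D)(ρV²/2) = 0.05197·(52.82/0.2302)·(1260·1.76²/2) = 0.05197·229.5·1951 = 2.327e+04 Pa.
ΔP = 2.327e+04 Pa = 0.2327 bar.

ΔP ≈ 0.2327 bar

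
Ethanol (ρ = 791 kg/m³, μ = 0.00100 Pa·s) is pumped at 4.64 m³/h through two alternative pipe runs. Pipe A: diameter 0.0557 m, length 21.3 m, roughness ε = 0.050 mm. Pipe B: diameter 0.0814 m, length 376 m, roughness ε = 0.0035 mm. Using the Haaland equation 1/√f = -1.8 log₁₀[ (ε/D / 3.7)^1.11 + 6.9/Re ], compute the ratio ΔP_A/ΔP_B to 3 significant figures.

Pipe A: V = Q/A = 0.001289/0.002437 = 0.529 m/s; Re = 2.33e+04; ε/D = 0.000898; Haaland → f = 0.02661; ΔP_A = f(L/D)(ρV²/2) = 1126 Pa.
Pipe B: V = Q/A = 0.001289/0.005204 = 0.2477 m/s; Re = 1.595e+04; ε/D = 4.3e-05; Haaland → f = 0.02733; ΔP_B = f(L/D)(ρV²/2) = 3063 Pa.
ΔP_A/ΔP_B = 1126/3063 = 0.368.

ΔP_A/ΔP_B ≈ 0.368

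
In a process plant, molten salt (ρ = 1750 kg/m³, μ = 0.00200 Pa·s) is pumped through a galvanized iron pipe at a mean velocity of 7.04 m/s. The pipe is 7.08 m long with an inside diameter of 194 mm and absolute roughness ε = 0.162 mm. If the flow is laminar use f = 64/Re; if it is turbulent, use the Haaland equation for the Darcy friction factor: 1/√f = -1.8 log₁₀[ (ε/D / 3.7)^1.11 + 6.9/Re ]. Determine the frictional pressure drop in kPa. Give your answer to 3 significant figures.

Reynolds number Re = ρVD/μ = 1750 · 7.04 · 0.194 / 0.002 = 1.195e+06.
Re > 4000 → turbulent. Relative roughness ε/D = 0.000162/0.194 = 0.000835. Haaland: 1/√f = -1.8 log₁₀[(0.000835/3.7)^1.11 + 6.9/1.195e+06] = -1.8 log₁₀[8.96e-05 + 5.77e-06] = 7.237, so f = 0.01909.
Darcy-Weisbach: ΔP = f(L/D)(ρV²/2) = 0.01909·(7.08/0.194)·(1750·7.04²/2) = 0.01909·36.49·4.337e+04 = 3.022e+04 Pa.
ΔP = 3.022e+04 Pa = 30.2 kPa.

ΔP ≈ 30.2 kPa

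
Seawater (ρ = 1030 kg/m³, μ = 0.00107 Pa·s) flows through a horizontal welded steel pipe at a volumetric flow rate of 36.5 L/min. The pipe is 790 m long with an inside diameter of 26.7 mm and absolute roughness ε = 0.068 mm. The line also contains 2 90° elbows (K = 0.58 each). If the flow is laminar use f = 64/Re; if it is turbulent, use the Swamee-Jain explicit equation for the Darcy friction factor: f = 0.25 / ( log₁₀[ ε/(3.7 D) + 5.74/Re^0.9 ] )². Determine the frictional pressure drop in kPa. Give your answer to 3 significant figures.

Q = 36.5 L/min = 36.5/60000 = 0.0006083 m³/s.
Cross-sectional area A = πD²/4 = π(0.0267)²/4 = 0.0005599 m²; mean velocity V = Q/A = 0.0006083/0.0005599 = 1.086 m/s.
Reynolds number Re = ρVD/μ = 1030 · 1.086 · 0.0267 / 0.00107 = 2.793e+04.
Re > 4000 → turbulent. Relative roughness ε/D = 6.8e-05/0.0267 = 0.00255. Swamee-Jain: f = 0.25/(log₁₀[0.00255/3.7 + 5.74/2.793e+04^0.9])² = 0.25/(log₁₀[0.000688 + 0.000572])² = 0.25/(-2.899)² = 0.02974.
Total minor-loss coefficient ΣK = 2·0.58 = 1.16.
ΔP = [f·L/D + ΣK]·(ρV²/2) = [0.02974·790/0.0267 + 1.16]·(1030·1.086²/2) = [879.9 + 1.16]·607.9 = 5.356e+05 Pa.
ΔP = 5.356e+05 Pa = 536 kPa.

ΔP ≈ 536 kPa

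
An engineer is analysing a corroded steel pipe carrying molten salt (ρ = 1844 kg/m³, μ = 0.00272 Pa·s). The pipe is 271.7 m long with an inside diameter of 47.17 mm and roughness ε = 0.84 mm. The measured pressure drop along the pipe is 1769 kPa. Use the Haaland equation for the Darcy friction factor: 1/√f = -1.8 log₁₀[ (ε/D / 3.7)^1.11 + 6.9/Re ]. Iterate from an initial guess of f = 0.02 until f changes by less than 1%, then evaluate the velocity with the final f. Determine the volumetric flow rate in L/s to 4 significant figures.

Q ≈ 4.647 L/s

Rearranging Darcy-Weisbach: V = √(2·ΔP·D/(f·L·ρ)). With ε/D = 0.00084/0.04717 = 0.0178, iterate starting from f = 0.02:
  f = 0.02 → V = √(2·1.769e+06·0.04717/(0.02·271.7·1844)) = 4.081 m/s; Re = ρVD/μ = 1.305e+05; f → 0.04695
  f = 0.04695 → V = 2.664 m/s; Re = 8.518e+04; f → 0.04711
Converged (Δf/f < 1%). With the final f = 0.04711: V = √(2·1.769e+06·0.04717/(0.04711·271.7·1844)) = 2.659 m/s.
Q = V·A = 2.659·(π/4·0.04717²) = 0.004647 m³/s = 4.647 L/s.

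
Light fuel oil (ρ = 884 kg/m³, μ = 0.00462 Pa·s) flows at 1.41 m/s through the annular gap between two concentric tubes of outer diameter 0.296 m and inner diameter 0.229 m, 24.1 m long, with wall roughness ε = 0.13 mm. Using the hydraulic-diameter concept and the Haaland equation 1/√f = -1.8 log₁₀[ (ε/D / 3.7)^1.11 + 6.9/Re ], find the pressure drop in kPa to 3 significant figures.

Hydraulic diameter D_h = 4A/P = D_o - D_i = 0.296 - 0.229 = 0.067 m.
Re = ρVD_h/μ = 884·1.41·0.067/0.00462 = 1.808e+04.
ε/D_h = 0.00013/0.067 = 0.00194; Haaland gives 1/√f = -1.8 log₁₀[0.000228+0.000382] = 5.786, so f = 0.02987.
ΔP = f(L/D_h)(ρV²/2) = 0.02987·24.1/0.067·878.7 = 9441 Pa.
ΔP = 9.44 kPa.

ΔP ≈ 9.44 kPa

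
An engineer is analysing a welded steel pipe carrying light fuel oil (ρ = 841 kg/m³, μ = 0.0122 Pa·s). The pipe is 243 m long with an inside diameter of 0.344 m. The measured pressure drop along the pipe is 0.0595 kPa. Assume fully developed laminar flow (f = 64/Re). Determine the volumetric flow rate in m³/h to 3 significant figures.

Q ≈ 24.8 m³/h

For laminar flow, f = 64/Re with Re = ρVD/μ, so Darcy-Weisbach reduces to ΔP = 32μLV/D². Solving for V: V = ΔP·D²/(32μL) = 59.5·(0.344)²/(32·0.0122·243) = 0.07422 m/s.
Check: Re = ρVD/μ = 841·0.07422·0.344/0.0122 = 1760 < 2300, so the laminar assumption holds.
Q = V·A = 0.07422·(π/4·0.344²) = 0.006898 m³/s = 24.8 m³/h.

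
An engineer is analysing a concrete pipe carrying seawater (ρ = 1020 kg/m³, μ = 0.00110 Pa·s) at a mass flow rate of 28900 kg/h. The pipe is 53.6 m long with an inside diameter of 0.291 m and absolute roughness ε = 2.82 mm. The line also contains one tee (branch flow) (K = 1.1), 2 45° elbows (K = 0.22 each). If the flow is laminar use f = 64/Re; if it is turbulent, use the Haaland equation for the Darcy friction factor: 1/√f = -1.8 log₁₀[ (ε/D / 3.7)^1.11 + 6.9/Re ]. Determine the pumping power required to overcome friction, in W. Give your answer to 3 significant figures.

P ≈ 0.494 W

ṁ = 28900 kg/h = 28900/3600 = 8.028 kg/s.
A = πD²/4 = π(0.291)²/4 = 0.06651 m²; mean velocity V = ṁ/(ρA) = 8.028/(1020 · 0.06651) = 0.1183 m/s.
Reynolds number Re = ρVD/μ = 1020 · 0.1183 · 0.291 / 0.0011 = 3.193e+04.
Re > 4000 → turbulent. Relative roughness ε/D = 0.00282/0.291 = 0.00969. Haaland: 1/√f = -1.8 log₁₀[(0.00969/3.7)^1.11 + 6.9/3.193e+04] = -1.8 log₁₀[0.00136 + 0.000216] = 5.043, so f = 0.03931.
Total minor-loss coefficient ΣK = 1·1.1 + 2·0.22 = 1.54.
ΔP = [f·L/D + ΣK]·(ρV²/2) = [0.03931·53.6/0.291 + 1.54]·(1020·0.1183²/2) = [7.241 + 1.54]·7.142 = 62.72 Pa.
Q = ṁ/ρ = 8.028/1020 = 0.00787 m³/s.
Pumping power P = QΔP = 0.00787·62.72 = 0.4936 W = 0.494 W.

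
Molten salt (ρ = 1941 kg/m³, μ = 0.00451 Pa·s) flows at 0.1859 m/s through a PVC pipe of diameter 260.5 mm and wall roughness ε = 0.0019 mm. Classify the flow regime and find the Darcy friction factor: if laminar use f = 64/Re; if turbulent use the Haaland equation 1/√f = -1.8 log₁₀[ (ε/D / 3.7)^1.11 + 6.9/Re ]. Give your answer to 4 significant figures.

f ≈ 0.02549

Re = ρVD/μ = 1941·0.1859·0.2605/0.00451 = 2.084e+04.
Re > 4000 → turbulent. ε/D = 1.9e-06/0.2605 = 7.29e-06; Haaland: 1/√f = -1.8 log₁₀[4.65e-07 + 0.000331] = 6.263, so f = 0.02549.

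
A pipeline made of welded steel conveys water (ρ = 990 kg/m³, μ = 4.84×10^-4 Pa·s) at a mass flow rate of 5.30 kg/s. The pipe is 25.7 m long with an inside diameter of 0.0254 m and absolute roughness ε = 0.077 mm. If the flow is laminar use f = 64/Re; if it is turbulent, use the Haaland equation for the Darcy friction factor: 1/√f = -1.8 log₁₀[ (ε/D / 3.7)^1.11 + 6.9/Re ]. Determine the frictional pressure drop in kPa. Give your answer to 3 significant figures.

ΔP ≈ 1480 kPa

A = πD²/4 = π(0.0254)²/4 = 0.0005067 m²; mean velocity V = ṁ/(ρA) = 5.3/(990 · 0.0005067) = 10.57 m/s.
Reynolds number Re = ρVD/μ = 990 · 10.57 · 0.0254 / 0.000484 = 5.489e+05.
Re > 4000 → turbulent. Relative roughness ε/D = 7.7e-05/0.0254 = 0.00303. Haaland: 1/√f = -1.8 log₁₀[(0.00303/3.7)^1.11 + 6.9/5.489e+05] = -1.8 log₁₀[0.000375 + 1.26e-05] = 6.141, so f = 0.02652.
Darcy-Weisbach: ΔP = f(L/D)(ρV²/2) = 0.02652·(25.7/0.0254)·(990·10.57²/2) = 0.02652·1012·5.526e+04 = 1.482e+06 Pa.
ΔP = 1.482e+06 Pa = 1480 kPa.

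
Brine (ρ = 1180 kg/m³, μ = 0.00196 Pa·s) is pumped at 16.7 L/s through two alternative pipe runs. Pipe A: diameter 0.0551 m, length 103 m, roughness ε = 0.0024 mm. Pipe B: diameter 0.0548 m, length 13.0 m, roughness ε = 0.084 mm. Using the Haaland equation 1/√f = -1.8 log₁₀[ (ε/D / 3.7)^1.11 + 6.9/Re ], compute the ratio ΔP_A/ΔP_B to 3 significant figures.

ΔP_A/ΔP_B ≈ 5.22

Pipe A: V = Q/A = 0.0167/0.002384 = 7.004 m/s; Re = 2.323e+05; ε/D = 4.36e-05; Haaland → f = 0.01537; ΔP_A = f(L/D)(ρV²/2) = 8.317e+05 Pa.
Pipe B: V = Q/A = 0.0167/0.002359 = 7.081 m/s; Re = 2.336e+05; ε/D = 0.00153; Haaland → f = 0.0227; ΔP_B = f(L/D)(ρV²/2) = 1.593e+05 Pa.
ΔP_A/ΔP_B = 8.317e+05/1.593e+05 = 5.22.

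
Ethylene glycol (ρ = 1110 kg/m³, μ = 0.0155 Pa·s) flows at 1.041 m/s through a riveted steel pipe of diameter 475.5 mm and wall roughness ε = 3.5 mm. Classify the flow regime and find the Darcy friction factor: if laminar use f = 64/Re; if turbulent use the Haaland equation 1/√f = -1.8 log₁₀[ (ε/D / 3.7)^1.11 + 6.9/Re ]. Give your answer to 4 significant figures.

f ≈ 0.03616

Re = ρVD/μ = 1110·1.041·0.4755/0.0155 = 3.545e+04.
Re > 4000 → turbulent. ε/D = 0.0035/0.4755 = 0.00736; Haaland: 1/√f = -1.8 log₁₀[0.001 + 0.000195] = 5.259, so f = 0.03616.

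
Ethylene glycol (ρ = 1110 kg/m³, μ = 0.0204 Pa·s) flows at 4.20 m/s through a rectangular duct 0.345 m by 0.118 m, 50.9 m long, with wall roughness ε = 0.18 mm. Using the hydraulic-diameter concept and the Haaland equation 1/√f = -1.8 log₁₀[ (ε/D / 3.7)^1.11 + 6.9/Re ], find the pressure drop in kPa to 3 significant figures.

Hydraulic diameter D_h = 4A/P = 4·(0.345·0.118)/(2·(0.345+0.118)) = 0.1628/0.926 = 0.1759 m.
Re = ρVD_h/μ = 1110·4.2·0.1759/0.0204 = 4.019e+04.
ε/D_h = 0.00018/0.1759 = 0.00102; Haaland gives 1/√f = -1.8 log₁₀[0.000112+0.000172] = 6.384, so f = 0.02454.
ΔP = f(L/D_h)(ρV²/2) = 0.02454·50.9/0.1759·9790 = 6.953e+04 Pa.
ΔP = 69.5 kPa.

ΔP ≈ 69.5 kPa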